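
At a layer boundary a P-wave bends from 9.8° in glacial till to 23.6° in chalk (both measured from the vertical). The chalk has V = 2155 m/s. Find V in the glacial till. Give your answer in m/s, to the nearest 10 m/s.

920 m/s

sin 9.8° = 0.1702; sin 23.6° = 0.4003.
V₁ = V₂·(sin θ₁/sin θ₂) = 2155·(0.1702/0.4003) = 916.20 m/s.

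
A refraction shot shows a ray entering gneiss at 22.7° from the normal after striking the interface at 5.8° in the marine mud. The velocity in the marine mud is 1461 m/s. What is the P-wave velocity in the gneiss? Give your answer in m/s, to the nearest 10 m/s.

5580 m/s

sin 5.8° = 0.1011; sin 22.7° = 0.3859.
V₂ = V₁·(sin θ₂/sin θ₁) = 1461·(0.3859/0.1011) = 5579.15 m/s.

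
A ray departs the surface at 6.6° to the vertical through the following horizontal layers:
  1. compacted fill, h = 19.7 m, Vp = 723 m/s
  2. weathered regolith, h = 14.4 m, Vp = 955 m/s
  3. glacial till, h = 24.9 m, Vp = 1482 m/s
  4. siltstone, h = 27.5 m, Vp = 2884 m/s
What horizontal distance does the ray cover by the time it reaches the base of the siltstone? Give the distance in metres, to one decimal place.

24.7 m

Apply Snell's law at each interface; in layer i the horizontal offset is hᵢ·tan θᵢ.
Layer 1: θ = 6.60°; offset = 19.7·tan 6.60° = 2.279 m.
Layer 2: sin θ = 955·sin 6.6°/723 = 0.1518, θ = 8.73°; offset = 14.4·tan 8.73° = 2.212 m.
Layer 3: sin θ = 1482·sin 6.6°/723 = 0.2356, θ = 13.63°; offset = 24.9·tan 13.63° = 6.036 m.
Layer 4: sin θ = 2884·sin 6.6°/723 = 0.4585, θ = 27.29°; offset = 27.5·tan 27.29° = 14.187 m.
Summing the layer offsets gives 24.715 m.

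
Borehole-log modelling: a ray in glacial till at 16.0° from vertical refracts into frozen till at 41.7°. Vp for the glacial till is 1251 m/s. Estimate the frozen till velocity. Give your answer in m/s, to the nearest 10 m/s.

3020 m/s

sin 16.0° = 0.2756; sin 41.7° = 0.6652.
V₂ = V₁·(sin θ₂/sin θ₁) = 1251·(0.6652/0.2756) = 3019.20 m/s.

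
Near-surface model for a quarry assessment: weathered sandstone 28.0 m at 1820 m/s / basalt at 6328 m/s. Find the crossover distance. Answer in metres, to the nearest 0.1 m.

75.3 m

θ_c = arcsin(1820/6328) = 16.71°, so cos θ_c = 0.9577 and tᵢ = 2h cos θ_c/V₁ = 0.0295 s.
At crossover x/V₁ = x/V₂ + tᵢ ⇒ x = tᵢ/(1/V₁ − 1/V₂) = 0.02947/(5.4945e-04 − 1.5803e-04) = 75.29 m.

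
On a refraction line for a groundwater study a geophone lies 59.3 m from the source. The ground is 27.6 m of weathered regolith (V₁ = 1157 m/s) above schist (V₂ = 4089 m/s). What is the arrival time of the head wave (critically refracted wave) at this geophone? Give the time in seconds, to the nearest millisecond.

0.060 s

t = x/V₂ + 2h·√(V₂²−V₁²)/(V₁V₂).
√(V₂²−V₁²) = √(4089²−1157²) = 3921.9 m/s; delay term = 2·27.6·3921.9/(1157·4089) = 0.04576 s.
t = 59.3/4089 + 0.04576 = 0.06026 s.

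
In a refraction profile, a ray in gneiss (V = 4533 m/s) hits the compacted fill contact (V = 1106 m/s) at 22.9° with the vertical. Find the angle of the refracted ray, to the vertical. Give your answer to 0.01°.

5.45°

sin θ₁/V₁ = sin θ₂/V₂ ⇒ sin θ₂ = 1106·sin 22.9°/4533 = 1106·0.3891/4533 = 0.0949.
θ₂ = sin⁻¹(0.0949) = 5.45° (from vertical).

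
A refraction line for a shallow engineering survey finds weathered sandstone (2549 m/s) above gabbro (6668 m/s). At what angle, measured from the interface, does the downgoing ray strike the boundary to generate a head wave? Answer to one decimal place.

Critical incidence: sin θ_c = V₁/V₂ = 2549/6668 = 0.3823.
θ_c = arcsin 0.3823 = 22.47°.
Measured from the interface: 90° − 22.47° = 67.53°.

67.5°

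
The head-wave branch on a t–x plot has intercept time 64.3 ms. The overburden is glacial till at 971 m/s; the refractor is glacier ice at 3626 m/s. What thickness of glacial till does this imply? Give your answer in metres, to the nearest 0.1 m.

32.4 m

θ_c = arcsin(971/3626) = 15.53°; cos θ_c = 0.9635.
tᵢ = 2h cos θ_c/V₁ ⇒ h = tᵢ·V₁/(2 cos θ_c) = 0.0643·971/(2·0.9635) = 32.40 m.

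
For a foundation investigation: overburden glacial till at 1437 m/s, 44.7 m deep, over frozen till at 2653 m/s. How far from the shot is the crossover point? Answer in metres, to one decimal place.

164.0 m

θ_c = arcsin(1437/2653) = 32.80°, so cos θ_c = 0.8406 and tᵢ = 2h cos θ_c/V₁ = 0.0523 s.
At crossover x/V₁ = x/V₂ + tᵢ ⇒ x = tᵢ/(1/V₁ − 1/V₂) = 0.05230/(6.9589e-04 − 3.7693e-04) = 163.96 m.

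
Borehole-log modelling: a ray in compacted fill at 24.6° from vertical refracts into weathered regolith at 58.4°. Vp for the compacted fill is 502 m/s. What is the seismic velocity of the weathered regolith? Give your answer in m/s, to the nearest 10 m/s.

sin 24.6° = 0.4163; sin 58.4° = 0.8517.
V₂ = V₁·(sin θ₂/sin θ₁) = 502·(0.8517/0.4163) = 1027.11 m/s.

1030 m/s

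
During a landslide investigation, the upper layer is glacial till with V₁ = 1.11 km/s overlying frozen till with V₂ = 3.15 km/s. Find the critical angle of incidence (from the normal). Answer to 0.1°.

At critical incidence the refracted ray runs along the interface (θ₂ = 90°), so sin θ_c = V₁/V₂.
θ_c = arcsin(1.11/3.15) = arcsin 0.3524 = 20.63°.

20.6°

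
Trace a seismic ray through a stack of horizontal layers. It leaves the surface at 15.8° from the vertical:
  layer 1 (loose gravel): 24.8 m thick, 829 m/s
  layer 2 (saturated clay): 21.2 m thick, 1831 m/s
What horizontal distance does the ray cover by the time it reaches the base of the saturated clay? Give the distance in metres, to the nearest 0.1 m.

Ray parameter p = sin 15.8° / 829 m/s = 3.2844e-04 s/m.
Layer 1: θ = 15.80°; offset = 24.8·tan 15.80° = 7.018 m.
Layer 2: sin θ = p·1831 = 0.6014 → θ = 36.97°; offset = 21.2·tan 36.97° = 15.957 m.
Total horizontal offset = 22.975 m.

23.0 m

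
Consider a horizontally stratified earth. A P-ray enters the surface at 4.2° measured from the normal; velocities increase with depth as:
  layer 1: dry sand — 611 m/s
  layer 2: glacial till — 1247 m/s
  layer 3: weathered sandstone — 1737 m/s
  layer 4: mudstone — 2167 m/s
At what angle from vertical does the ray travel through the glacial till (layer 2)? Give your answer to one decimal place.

Snell's law across each interface conserves sin θ / V, so sin θ_2 = V_2·sin θ₁/V₁.
sin θ_2 = 1247 × sin 4.2° / 611 = 0.1495.
θ_2 = 8.60° from the vertical.

8.6°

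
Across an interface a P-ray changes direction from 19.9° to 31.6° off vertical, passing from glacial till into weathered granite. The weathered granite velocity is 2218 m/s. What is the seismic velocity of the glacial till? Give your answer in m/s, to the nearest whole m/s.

1441 m/s

sin 19.9° = 0.3404; sin 31.6° = 0.5240.
V₁ = V₂·(sin θ₁/sin θ₂) = 2218·(0.3404/0.5240) = 1440.81 m/s.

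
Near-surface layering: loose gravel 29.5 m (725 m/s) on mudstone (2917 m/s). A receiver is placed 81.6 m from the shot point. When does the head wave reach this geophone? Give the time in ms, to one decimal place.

106.8 ms

t = x/V₂ + 2h·√(V₂²−V₁²)/(V₁V₂).
√(V₂²−V₁²) = √(2917²−725²) = 2825.5 m/s; delay term = 2·29.5·2825.5/(725·2917) = 0.07883 s.
t = 81.6/2917 + 0.07883 = 0.10680 s.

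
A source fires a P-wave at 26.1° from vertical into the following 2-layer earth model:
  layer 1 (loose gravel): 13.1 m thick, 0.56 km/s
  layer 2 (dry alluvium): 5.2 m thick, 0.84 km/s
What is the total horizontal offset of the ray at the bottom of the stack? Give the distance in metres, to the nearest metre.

11 m

p = sin θ₁/V₁ = sin 26.1°/0.56 = 7.8561e-01 s/km is conserved through the stack.
Layer 1: θ = 26.10°; offset = 13.1·tan 26.10° = 6.418 m.
Layer 2: sin θ = p·0.84 = 0.6599 → θ = 41.29°; offset = 5.2·tan 41.29° = 4.567 m.
Summing the layer offsets gives 10.985 m.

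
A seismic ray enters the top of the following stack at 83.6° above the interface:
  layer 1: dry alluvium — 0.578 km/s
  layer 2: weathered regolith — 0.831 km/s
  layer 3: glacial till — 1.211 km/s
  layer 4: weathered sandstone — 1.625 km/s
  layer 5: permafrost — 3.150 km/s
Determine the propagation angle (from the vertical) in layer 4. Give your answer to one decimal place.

18.3°

From the normal: θ₁ = 90° − 83.6° = 6.4°.
Ray parameter p = sin 6.4° / 0.578 = 1.9285e-01 s/km.
sin θ_4 = p·V_4 = 1.9285e-01 × 1.625 = 0.3134.
θ_4 = arcsin 0.3134 = 18.26°.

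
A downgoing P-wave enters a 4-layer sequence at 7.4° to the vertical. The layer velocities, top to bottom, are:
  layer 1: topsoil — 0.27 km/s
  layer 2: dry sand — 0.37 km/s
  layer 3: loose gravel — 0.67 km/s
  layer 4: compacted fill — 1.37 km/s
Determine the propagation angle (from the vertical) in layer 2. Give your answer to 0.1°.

10.2°

Ray parameter p = sin 7.4° / 0.27 = 4.7702e-01 s/km.
sin θ_2 = p·V_2 = 4.7702e-01 × 0.37 = 0.1765.
θ_2 = arcsin 0.1765 = 10.17°.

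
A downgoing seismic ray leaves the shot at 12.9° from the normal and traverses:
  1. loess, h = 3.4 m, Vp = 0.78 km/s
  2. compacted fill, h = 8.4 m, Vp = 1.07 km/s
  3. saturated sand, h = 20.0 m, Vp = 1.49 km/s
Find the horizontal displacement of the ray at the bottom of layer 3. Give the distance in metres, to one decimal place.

12.9 m

Apply Snell's law at each interface; in layer i the horizontal offset is hᵢ·tan θᵢ.
Layer 1: θ = 12.90°; offset = 3.4·tan 12.90° = 0.779 m.
Layer 2: sin θ = 1.07·sin 12.9°/0.78 = 0.3063, θ = 17.83°; offset = 8.4·tan 17.83° = 2.702 m.
Layer 3: sin θ = 1.49·sin 12.9°/0.78 = 0.4265, θ = 25.24°; offset = 20.0·tan 25.24° = 9.430 m.
Summing the layer offsets gives 12.911 m.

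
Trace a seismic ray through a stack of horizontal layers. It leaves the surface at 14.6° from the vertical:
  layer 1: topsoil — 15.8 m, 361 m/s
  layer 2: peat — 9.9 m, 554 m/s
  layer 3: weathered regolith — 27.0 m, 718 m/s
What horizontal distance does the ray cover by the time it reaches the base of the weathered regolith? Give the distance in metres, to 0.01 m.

Apply Snell's law at each interface; in layer i the horizontal offset is hᵢ·tan θᵢ.
Layer 1: θ = 14.60°; offset = 15.8·tan 14.60° = 4.1156 m.
Layer 2: sin θ = 554·sin 14.6°/361 = 0.3868, θ = 22.76°; offset = 9.9·tan 22.76° = 4.1529 m.
Layer 3: sin θ = 718·sin 14.6°/361 = 0.5013, θ = 30.09°; offset = 27.0·tan 30.09° = 15.6445 m.
Σ offsets = 23.9130 m.

23.91 m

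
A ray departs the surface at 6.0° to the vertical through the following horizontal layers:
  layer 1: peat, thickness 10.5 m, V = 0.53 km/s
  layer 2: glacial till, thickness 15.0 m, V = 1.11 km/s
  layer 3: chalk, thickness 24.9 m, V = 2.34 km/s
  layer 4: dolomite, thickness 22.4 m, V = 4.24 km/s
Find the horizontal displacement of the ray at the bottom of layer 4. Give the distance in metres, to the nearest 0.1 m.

51.6 m

Apply Snell's law at each interface; in layer i the horizontal offset is hᵢ·tan θᵢ.
Layer 1: θ = 6.00°; offset = 10.5·tan 6.00° = 1.104 m.
Layer 2: sin θ = 1.11·sin 6.0°/0.53 = 0.2189, θ = 12.65°; offset = 15.0·tan 12.65° = 3.365 m.
Layer 3: sin θ = 2.34·sin 6.0°/0.53 = 0.4615, θ = 27.48°; offset = 24.9·tan 27.48° = 12.953 m.
Layer 4: sin θ = 4.24·sin 6.0°/0.53 = 0.8362, θ = 56.74°; offset = 22.4·tan 56.74° = 34.158 m.
Total horizontal offset = 51.580 m.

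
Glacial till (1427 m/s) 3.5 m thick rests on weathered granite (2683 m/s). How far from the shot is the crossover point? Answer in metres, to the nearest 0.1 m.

x_cross = 2h·√((V₂+V₁)/(V₂−V₁)).
(V₂+V₁)/(V₂−V₁) = (2683+1427)/(2683−1427) = 3.2723; √ = 1.8089.
x_cross = 2·3.5·1.8089 = 12.66 m.

12.7 m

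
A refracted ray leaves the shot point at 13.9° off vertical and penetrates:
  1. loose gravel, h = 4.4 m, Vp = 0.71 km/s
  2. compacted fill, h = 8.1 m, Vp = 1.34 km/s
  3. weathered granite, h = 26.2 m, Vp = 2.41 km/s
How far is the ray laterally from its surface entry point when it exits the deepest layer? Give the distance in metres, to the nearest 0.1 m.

Ray parameter p = sin 13.9° / 0.71 km/s = 3.3835e-01 s/km.
Layer 1: θ = 13.90°; offset = 4.4·tan 13.90° = 1.089 m.
Layer 2: sin θ = p·1.34 = 0.4534 → θ = 26.96°; offset = 8.1·tan 26.96° = 4.120 m.
Layer 3: sin θ = p·2.41 = 0.8154 → θ = 54.63°; offset = 26.2·tan 54.63° = 36.907 m.
Summing the layer offsets gives 42.116 m.

42.1 m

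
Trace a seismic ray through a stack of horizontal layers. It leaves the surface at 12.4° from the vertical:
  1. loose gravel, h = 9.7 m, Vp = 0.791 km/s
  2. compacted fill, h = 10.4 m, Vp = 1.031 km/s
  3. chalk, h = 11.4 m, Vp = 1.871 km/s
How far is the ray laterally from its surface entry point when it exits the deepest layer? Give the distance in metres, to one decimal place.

p = sin θ₁/V₁ = sin 12.4°/0.791 = 2.7147e-01 s/km is conserved through the stack.
Layer 1: θ = 12.40°; offset = 9.7·tan 12.40° = 2.133 m.
Layer 2: sin θ = p·1.031 = 0.2799 → θ = 16.25°; offset = 10.4·tan 16.25° = 3.032 m.
Layer 3: sin θ = p·1.871 = 0.5079 → θ = 30.53°; offset = 11.4·tan 30.53° = 6.722 m.
Total horizontal offset = 11.887 m.

11.9 m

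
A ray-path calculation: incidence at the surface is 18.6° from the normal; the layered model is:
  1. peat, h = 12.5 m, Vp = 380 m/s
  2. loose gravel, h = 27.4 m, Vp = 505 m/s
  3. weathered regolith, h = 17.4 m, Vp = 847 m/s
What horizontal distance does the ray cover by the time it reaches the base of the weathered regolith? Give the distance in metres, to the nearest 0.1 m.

34.6 m

p = sin θ₁/V₁ = sin 18.6°/380 = 8.3937e-04 s/m is conserved through the stack.
Layer 1: θ = 18.60°; offset = 12.5·tan 18.60° = 4.207 m.
Layer 2: sin θ = p·505 = 0.4239 → θ = 25.08°; offset = 27.4·tan 25.08° = 12.823 m.
Layer 3: sin θ = p·847 = 0.7109 → θ = 45.31°; offset = 17.4·tan 45.31° = 17.590 m.
Total horizontal offset = 34.620 m.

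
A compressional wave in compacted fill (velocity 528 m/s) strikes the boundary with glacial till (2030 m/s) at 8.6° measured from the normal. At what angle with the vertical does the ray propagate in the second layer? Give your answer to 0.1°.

35.1°

Snell's law: sin θ₂ = (V₂/V₁)·sin θ₁ = (2030/528)·sin 8.6° = 0.5749.
θ₂ = sin⁻¹(0.5749) = 35.09° (from vertical).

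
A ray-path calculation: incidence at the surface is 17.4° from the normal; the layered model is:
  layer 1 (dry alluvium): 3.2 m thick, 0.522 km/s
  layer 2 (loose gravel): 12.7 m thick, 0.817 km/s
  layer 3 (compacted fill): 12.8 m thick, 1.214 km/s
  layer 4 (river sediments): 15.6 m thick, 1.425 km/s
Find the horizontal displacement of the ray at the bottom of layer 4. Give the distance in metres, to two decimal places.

Apply Snell's law at each interface; in layer i the horizontal offset is hᵢ·tan θᵢ.
Layer 1: θ = 17.40°; offset = 3.2·tan 17.40° = 1.0028 m.
Layer 2: sin θ = 0.817·sin 17.4°/0.522 = 0.4680, θ = 27.91°; offset = 12.7·tan 27.91° = 6.7263 m.
Layer 3: sin θ = 1.214·sin 17.4°/0.522 = 0.6955, θ = 44.06°; offset = 12.8·tan 44.06° = 12.3888 m.
Layer 4: sin θ = 1.425·sin 17.4°/0.522 = 0.8163, θ = 54.72°; offset = 15.6·tan 54.72° = 22.0496 m.
Summing the layer offsets gives 42.1675 m.

42.17 m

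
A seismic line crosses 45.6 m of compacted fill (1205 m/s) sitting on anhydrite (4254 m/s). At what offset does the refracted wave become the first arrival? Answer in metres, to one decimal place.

122.0 m

θ_c = arcsin(1205/4254) = 16.46°, so cos θ_c = 0.9590 and tᵢ = 2h cos θ_c/V₁ = 0.0726 s.
At crossover x/V₁ = x/V₂ + tᵢ ⇒ x = tᵢ/(1/V₁ − 1/V₂) = 0.07258/(8.2988e-04 − 2.3507e-04) = 122.03 m.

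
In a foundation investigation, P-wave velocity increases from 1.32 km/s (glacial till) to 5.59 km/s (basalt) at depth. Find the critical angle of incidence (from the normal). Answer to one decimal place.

13.7°

At critical incidence the refracted ray runs along the interface (θ₂ = 90°), so sin θ_c = V₁/V₂.
θ_c = arcsin(1.32/5.59) = arcsin 0.2361 = 13.66°.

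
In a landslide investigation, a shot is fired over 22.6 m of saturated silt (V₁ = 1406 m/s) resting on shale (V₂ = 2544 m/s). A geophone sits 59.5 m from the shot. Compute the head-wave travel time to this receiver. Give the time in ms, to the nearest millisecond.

50 ms

t = x/V₂ + 2h·√(V₂²−V₁²)/(V₁V₂).
√(V₂²−V₁²) = √(2544²−1406²) = 2120.2 m/s; delay term = 2·22.6·2120.2/(1406·2544) = 0.02679 s.
t = 59.5/2544 + 0.02679 = 0.05018 s.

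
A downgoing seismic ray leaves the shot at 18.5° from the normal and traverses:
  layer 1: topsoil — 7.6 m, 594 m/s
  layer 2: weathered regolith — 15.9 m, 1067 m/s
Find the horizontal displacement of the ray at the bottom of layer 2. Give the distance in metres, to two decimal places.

13.57 m

Apply Snell's law at each interface; in layer i the horizontal offset is hᵢ·tan θᵢ.
Layer 1: θ = 18.50°; offset = 7.6·tan 18.50° = 2.5429 m.
Layer 2: sin θ = 1067·sin 18.5°/594 = 0.5700, θ = 34.75°; offset = 15.9·tan 34.75° = 11.0295 m.
Summing the layer offsets gives 13.5725 m.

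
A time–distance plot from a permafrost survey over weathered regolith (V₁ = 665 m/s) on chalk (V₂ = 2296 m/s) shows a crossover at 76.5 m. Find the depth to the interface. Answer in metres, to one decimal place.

28.4 m

h = (x_cross/2)·√((V₂−V₁)/(V₂+V₁)).
(V₂−V₁)/(V₂+V₁) = (2296−665)/(2296+665) = 0.5508; √ = 0.7422.
h = (76.5/2)·0.7422 = 28.39 m.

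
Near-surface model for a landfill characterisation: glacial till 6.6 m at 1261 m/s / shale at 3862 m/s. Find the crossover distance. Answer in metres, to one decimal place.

x_cross = 2h·√((V₂+V₁)/(V₂−V₁)).
(V₂+V₁)/(V₂−V₁) = (3862+1261)/(3862−1261) = 1.9696; √ = 1.4034.
x_cross = 2·6.6·1.4034 = 18.53 m.

18.5 m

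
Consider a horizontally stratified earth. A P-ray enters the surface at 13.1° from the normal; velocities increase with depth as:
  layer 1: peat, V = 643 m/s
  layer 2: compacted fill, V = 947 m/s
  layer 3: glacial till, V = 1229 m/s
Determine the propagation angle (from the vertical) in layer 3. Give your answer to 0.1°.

Ray parameter p = sin 13.1° / 643 = 3.5249e-04 s/m.
sin θ_3 = p·V_3 = 3.5249e-04 × 1229 = 0.4332.
θ_3 = 25.67° from the vertical.

25.7°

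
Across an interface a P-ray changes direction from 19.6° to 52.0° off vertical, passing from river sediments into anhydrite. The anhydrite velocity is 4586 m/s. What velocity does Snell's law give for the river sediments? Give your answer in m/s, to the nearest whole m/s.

sin 19.6° = 0.3355; sin 52.0° = 0.7880.
V₁ = V₂·(sin θ₁/sin θ₂) = 4586·(0.3355/0.7880) = 1952.23 m/s.

1952 m/s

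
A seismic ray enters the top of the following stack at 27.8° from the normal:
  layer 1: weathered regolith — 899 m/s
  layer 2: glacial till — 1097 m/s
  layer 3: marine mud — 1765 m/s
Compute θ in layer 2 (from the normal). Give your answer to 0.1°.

34.7°

Ray parameter p = sin 27.8° / 899 = 5.1878e-04 s/m.
sin θ_2 = p·V_2 = 5.1878e-04 × 1097 = 0.5691.
θ_2 = arcsin 0.5691 = 34.69°.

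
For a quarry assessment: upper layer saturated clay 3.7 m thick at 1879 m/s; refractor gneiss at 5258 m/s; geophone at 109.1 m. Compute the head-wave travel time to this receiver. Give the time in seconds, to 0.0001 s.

t = x/V₂ + 2h·√(V₂²−V₁²)/(V₁V₂).
√(V₂²−V₁²) = √(5258²−1879²) = 4910.8 m/s; delay term = 2·3.7·4910.8/(1879·5258) = 0.00368 s.
t = 109.1/5258 + 0.00368 = 0.02443 s.

0.0244 s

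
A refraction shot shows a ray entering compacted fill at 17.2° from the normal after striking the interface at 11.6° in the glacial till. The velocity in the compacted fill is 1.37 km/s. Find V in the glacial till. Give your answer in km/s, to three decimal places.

0.932 km/s

sin 11.6° = 0.2011; sin 17.2° = 0.2957.
V₁ = V₂·(sin θ₁/sin θ₂) = 1.37·(0.2011/0.2957) = 0.932 km/s.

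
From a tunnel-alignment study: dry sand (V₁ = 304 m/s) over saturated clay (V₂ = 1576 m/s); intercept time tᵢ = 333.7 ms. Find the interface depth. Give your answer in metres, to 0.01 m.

θ_c = arcsin(304/1576) = 11.12°; cos θ_c = 0.9812.
tᵢ = 2h cos θ_c/V₁ ⇒ h = tᵢ·V₁/(2 cos θ_c) = 0.3337·304/(2·0.9812) = 51.69 m.

51.69 m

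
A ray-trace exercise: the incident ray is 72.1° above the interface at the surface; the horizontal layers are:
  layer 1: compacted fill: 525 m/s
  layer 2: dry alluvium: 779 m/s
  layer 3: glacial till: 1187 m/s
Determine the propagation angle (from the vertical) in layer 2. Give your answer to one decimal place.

27.1°

From the normal: θ₁ = 90° − 72.1° = 17.9°.
Ray parameter p = sin 17.9° / 525 = 5.8544e-04 s/m.
sin θ_2 = p·V_2 = 5.8544e-04 × 779 = 0.4561.
θ_2 = arcsin 0.4561 = 27.13°.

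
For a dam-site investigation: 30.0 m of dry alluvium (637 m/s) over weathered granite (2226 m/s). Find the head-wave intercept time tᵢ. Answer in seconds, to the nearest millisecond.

0.090 s

θ_c = arcsin(V₁/V₂) = arcsin(637/2226) = 16.63°; cos θ_c = 0.9582.
tᵢ = 2h·cos θ_c / V₁ = 2·30.0·0.9582 / 637 = 0.09025 s.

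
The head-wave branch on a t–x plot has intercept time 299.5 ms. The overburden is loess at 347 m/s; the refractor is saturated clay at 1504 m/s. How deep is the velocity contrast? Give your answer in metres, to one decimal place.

53.4 m

h = tᵢ·V₁·V₂ / (2·√(V₂²−V₁²)).
√(V₂²−V₁²) = √(1504² − 347²) = 1463.4 m/s.
h = 0.2995 s × 347 × 1504 / (2 × 1463.4) = 53.40 m.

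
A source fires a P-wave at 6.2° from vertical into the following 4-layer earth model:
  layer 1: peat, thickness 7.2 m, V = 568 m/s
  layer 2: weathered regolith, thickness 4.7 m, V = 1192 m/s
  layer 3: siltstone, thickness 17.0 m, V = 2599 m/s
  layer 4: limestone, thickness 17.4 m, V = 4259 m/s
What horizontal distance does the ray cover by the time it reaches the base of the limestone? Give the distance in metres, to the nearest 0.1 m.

35.6 m

Apply Snell's law at each interface; in layer i the horizontal offset is hᵢ·tan θᵢ.
Layer 1: θ = 6.20°; offset = 7.2·tan 6.20° = 0.782 m.
Layer 2: sin θ = 1192·sin 6.2°/568 = 0.2266, θ = 13.10°; offset = 4.7·tan 13.10° = 1.094 m.
Layer 3: sin θ = 2599·sin 6.2°/568 = 0.4942, θ = 29.62°; offset = 17.0·tan 29.62° = 9.663 m.
Layer 4: sin θ = 4259·sin 6.2°/568 = 0.8098, θ = 54.08°; offset = 17.4·tan 54.08° = 24.017 m.
Total horizontal offset = 35.556 m.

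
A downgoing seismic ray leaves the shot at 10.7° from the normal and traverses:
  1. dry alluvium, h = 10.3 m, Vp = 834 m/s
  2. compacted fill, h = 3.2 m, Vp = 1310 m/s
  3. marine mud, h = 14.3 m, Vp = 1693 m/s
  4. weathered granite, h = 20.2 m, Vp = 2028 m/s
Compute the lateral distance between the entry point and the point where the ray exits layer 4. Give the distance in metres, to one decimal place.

Ray parameter p = sin 10.7° / 834 m/s = 2.2262e-04 s/m.
Layer 1: θ = 10.70°; offset = 10.3·tan 10.70° = 1.946 m.
Layer 2: sin θ = p·1310 = 0.2916 → θ = 16.96°; offset = 3.2·tan 16.96° = 0.976 m.
Layer 3: sin θ = p·1693 = 0.3769 → θ = 22.14°; offset = 14.3·tan 22.14° = 5.819 m.
Layer 4: sin θ = p·2028 = 0.4515 → θ = 26.84°; offset = 20.2·tan 26.84° = 10.221 m.
Summing the layer offsets gives 18.961 m.

19.0 m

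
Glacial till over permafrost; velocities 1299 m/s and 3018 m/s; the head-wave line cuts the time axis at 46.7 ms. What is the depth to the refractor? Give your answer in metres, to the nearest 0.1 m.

33.6 m

h = tᵢ·V₁·V₂ / (2·√(V₂²−V₁²)).
√(V₂²−V₁²) = √(3018² − 1299²) = 2724.1 m/s.
h = 0.0467 s × 1299 × 3018 / (2 × 2724.1) = 33.60 m.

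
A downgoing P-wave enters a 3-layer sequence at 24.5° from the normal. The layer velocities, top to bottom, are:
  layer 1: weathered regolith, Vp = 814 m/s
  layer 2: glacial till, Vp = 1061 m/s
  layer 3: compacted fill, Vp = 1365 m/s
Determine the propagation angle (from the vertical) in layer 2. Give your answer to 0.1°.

Ray parameter p = sin 24.5° / 814 = 5.0945e-04 s/m.
sin θ_2 = p·V_2 = 5.0945e-04 × 1061 = 0.5405.
θ_2 = 32.72° from the vertical.

32.7°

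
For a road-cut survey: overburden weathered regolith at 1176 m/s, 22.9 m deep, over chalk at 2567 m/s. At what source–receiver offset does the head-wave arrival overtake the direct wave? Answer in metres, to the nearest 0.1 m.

θ_c = arcsin(1176/2567) = 27.27°, so cos θ_c = 0.8889 and tᵢ = 2h cos θ_c/V₁ = 0.0346 s.
At crossover x/V₁ = x/V₂ + tᵢ ⇒ x = tᵢ/(1/V₁ − 1/V₂) = 0.03462/(8.5034e-04 − 3.8956e-04) = 75.13 m.

75.1 m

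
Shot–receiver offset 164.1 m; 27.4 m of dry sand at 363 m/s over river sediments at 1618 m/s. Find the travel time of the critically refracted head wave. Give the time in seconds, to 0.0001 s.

t = x/V₂ + 2h·√(V₂²−V₁²)/(V₁V₂).
√(V₂²−V₁²) = √(1618²−363²) = 1576.8 m/s; delay term = 2·27.4·1576.8/(363·1618) = 0.14712 s.
t = 164.1/1618 + 0.14712 = 0.24854 s.

0.2485 s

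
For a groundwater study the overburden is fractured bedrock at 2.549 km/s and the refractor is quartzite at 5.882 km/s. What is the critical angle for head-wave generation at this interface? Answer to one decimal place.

25.7°

At critical incidence the refracted ray runs along the interface (θ₂ = 90°), so sin θ_c = V₁/V₂.
θ_c = arcsin(2.549/5.882) = arcsin 0.4334 = 25.68°.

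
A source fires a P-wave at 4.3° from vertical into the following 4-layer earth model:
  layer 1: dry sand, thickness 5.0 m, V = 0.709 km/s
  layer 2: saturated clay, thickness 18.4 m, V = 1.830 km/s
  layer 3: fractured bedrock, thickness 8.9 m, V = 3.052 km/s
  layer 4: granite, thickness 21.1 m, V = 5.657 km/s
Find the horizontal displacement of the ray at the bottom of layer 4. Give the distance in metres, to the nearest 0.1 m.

Ray parameter p = sin 4.3° / 0.709 km/s = 1.0575e-01 s/km.
Layer 1: θ = 4.30°; offset = 5.0·tan 4.30° = 0.376 m.
Layer 2: sin θ = p·1.830 = 0.1935 → θ = 11.16°; offset = 18.4·tan 11.16° = 3.630 m.
Layer 3: sin θ = p·3.052 = 0.3228 → θ = 18.83°; offset = 8.9·tan 18.83° = 3.035 m.
Layer 4: sin θ = p·5.657 = 0.5982 → θ = 36.74°; offset = 21.1·tan 36.74° = 15.753 m.
Summing the layer offsets gives 22.793 m.

22.8 m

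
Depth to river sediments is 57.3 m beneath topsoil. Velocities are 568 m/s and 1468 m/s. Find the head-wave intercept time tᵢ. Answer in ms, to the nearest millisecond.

tᵢ = 2h·√(V₂²−V₁²)/(V₁V₂).
√(V₂²−V₁²) = √(1468²−568²) = 1353.7 m/s.
tᵢ = 2·57.3·1353.7/(568·1468) = 0.18605 s.

186 ms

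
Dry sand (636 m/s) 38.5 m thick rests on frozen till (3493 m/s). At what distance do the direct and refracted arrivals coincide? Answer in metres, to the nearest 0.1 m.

92.6 m

θ_c = arcsin(636/3493) = 10.49°, so cos θ_c = 0.9833 and tᵢ = 2h cos θ_c/V₁ = 0.1190 s.
At crossover x/V₁ = x/V₂ + tᵢ ⇒ x = tᵢ/(1/V₁ − 1/V₂) = 0.11905/(1.5723e-03 − 2.8629e-04) = 92.57 m.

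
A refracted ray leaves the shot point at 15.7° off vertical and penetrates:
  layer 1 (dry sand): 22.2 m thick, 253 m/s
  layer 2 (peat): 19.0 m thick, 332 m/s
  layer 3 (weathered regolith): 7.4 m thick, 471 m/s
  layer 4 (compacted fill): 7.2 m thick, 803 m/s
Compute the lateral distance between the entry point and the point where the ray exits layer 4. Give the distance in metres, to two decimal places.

Ray parameter p = sin 15.7° / 253 m/s = 1.0696e-03 s/m.
Layer 1: θ = 15.70°; offset = 22.2·tan 15.70° = 6.2401 m.
Layer 2: sin θ = p·332 = 0.3551 → θ = 20.80°; offset = 19.0·tan 20.80° = 7.2172 m.
Layer 3: sin θ = p·471 = 0.5038 → θ = 30.25°; offset = 7.4·tan 30.25° = 4.3155 m.
Layer 4: sin θ = p·803 = 0.8589 → θ = 59.19°; offset = 7.2·tan 59.19° = 12.0729 m.
Total horizontal offset = 29.8457 m.

29.85 m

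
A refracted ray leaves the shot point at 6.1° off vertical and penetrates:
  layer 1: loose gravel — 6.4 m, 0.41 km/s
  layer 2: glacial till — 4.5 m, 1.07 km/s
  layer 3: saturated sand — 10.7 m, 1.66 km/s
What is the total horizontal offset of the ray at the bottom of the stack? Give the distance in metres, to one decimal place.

p = sin θ₁/V₁ = sin 6.1°/0.41 = 2.5918e-01 s/km is conserved through the stack.
Layer 1: θ = 6.10°; offset = 6.4·tan 6.10° = 0.684 m.
Layer 2: sin θ = p·1.07 = 0.2773 → θ = 16.10°; offset = 4.5·tan 16.10° = 1.299 m.
Layer 3: sin θ = p·1.66 = 0.4302 → θ = 25.48°; offset = 10.7·tan 25.48° = 5.100 m.
Total horizontal offset = 7.083 m.

7.1 m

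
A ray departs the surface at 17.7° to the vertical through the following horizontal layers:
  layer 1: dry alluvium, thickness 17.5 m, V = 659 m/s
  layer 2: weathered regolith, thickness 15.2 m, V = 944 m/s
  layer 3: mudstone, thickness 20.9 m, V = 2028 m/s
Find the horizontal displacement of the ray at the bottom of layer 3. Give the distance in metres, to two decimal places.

Apply Snell's law at each interface; in layer i the horizontal offset is hᵢ·tan θᵢ.
Layer 1: θ = 17.70°; offset = 17.5·tan 17.70° = 5.5850 m.
Layer 2: sin θ = 944·sin 17.7°/659 = 0.4355, θ = 25.82°; offset = 15.2·tan 25.82° = 7.3540 m.
Layer 3: sin θ = 2028·sin 17.7°/659 = 0.9356, θ = 69.33°; offset = 20.9·tan 69.33° = 55.3976 m.
Summing the layer offsets gives 68.3366 m.

68.34 m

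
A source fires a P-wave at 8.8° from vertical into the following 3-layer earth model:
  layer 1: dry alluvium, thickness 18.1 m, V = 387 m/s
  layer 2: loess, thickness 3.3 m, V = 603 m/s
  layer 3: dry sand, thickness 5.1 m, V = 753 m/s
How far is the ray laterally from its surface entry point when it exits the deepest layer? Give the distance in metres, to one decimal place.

5.2 m

p = sin θ₁/V₁ = sin 8.8°/387 = 3.9531e-04 s/m is conserved through the stack.
Layer 1: θ = 8.80°; offset = 18.1·tan 8.80° = 2.802 m.
Layer 2: sin θ = p·603 = 0.2384 → θ = 13.79°; offset = 3.3·tan 13.79° = 0.810 m.
Layer 3: sin θ = p·753 = 0.2977 → θ = 17.32°; offset = 5.1·tan 17.32° = 1.590 m.
Summing the layer offsets gives 5.202 m.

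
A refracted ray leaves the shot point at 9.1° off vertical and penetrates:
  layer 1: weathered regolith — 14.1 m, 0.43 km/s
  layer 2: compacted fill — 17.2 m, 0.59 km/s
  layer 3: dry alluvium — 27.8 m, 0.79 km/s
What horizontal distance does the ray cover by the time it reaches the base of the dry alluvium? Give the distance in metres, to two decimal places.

14.52 m

p = sin θ₁/V₁ = sin 9.1°/0.43 = 3.6781e-01 s/km is conserved through the stack.
Layer 1: θ = 9.10°; offset = 14.1·tan 9.10° = 2.2585 m.
Layer 2: sin θ = p·0.59 = 0.2170 → θ = 12.53°; offset = 17.2·tan 12.53° = 3.8236 m.
Layer 3: sin θ = p·0.79 = 0.2906 → θ = 16.89°; offset = 27.8·tan 16.89° = 8.4421 m.
Σ offsets = 14.5242 m.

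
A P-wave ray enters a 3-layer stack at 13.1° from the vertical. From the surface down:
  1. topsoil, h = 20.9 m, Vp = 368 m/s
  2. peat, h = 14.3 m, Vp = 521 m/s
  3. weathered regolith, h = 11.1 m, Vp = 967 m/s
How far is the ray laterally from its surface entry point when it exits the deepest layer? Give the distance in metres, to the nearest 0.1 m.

17.9 m

Apply Snell's law at each interface; in layer i the horizontal offset is hᵢ·tan θᵢ.
Layer 1: θ = 13.10°; offset = 20.9·tan 13.10° = 4.864 m.
Layer 2: sin θ = 521·sin 13.1°/368 = 0.3209, θ = 18.72°; offset = 14.3·tan 18.72° = 4.845 m.
Layer 3: sin θ = 967·sin 13.1°/368 = 0.5956, θ = 36.55°; offset = 11.1·tan 36.55° = 8.230 m.
Summing the layer offsets gives 17.938 m.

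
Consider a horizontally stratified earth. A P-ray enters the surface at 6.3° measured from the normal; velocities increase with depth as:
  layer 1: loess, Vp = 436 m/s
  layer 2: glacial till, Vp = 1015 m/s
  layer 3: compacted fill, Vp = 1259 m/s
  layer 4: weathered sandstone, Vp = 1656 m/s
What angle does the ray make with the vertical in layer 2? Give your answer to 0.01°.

14.80°

Ray parameter p = sin 6.3° / 436 = 2.5168e-04 s/m.
sin θ_2 = p·V_2 = 2.5168e-04 × 1015 = 0.2555.
θ_2 = arcsin 0.2555 = 14.80°.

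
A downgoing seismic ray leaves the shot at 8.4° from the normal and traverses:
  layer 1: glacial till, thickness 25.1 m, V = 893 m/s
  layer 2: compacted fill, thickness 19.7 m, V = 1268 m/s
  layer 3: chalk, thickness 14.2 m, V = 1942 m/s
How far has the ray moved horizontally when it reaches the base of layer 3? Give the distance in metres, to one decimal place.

Ray parameter p = sin 8.4° / 893 m/s = 1.6359e-04 s/m.
Layer 1: θ = 8.40°; offset = 25.1·tan 8.40° = 3.706 m.
Layer 2: sin θ = p·1268 = 0.2074 → θ = 11.97°; offset = 19.7·tan 11.97° = 4.177 m.
Layer 3: sin θ = p·1942 = 0.3177 → θ = 18.52°; offset = 14.2·tan 18.52° = 4.758 m.
Total horizontal offset = 12.641 m.

12.6 m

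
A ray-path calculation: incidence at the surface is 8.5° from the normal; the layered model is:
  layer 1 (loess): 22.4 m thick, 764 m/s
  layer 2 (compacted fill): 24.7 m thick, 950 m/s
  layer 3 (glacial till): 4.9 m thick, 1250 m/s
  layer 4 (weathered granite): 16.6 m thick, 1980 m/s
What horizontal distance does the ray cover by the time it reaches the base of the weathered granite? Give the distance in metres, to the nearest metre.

16 m

p = sin θ₁/V₁ = sin 8.5°/764 = 1.9347e-04 s/m is conserved through the stack.
Layer 1: θ = 8.50°; offset = 22.4·tan 8.50° = 3.348 m.
Layer 2: sin θ = p·950 = 0.1838 → θ = 10.59°; offset = 24.7·tan 10.59° = 4.618 m.
Layer 3: sin θ = p·1250 = 0.2418 → θ = 13.99°; offset = 4.9·tan 13.99° = 1.221 m.
Layer 4: sin θ = p·1980 = 0.3831 → θ = 22.52°; offset = 16.6·tan 22.52° = 6.884 m.
Summing the layer offsets gives 16.071 m.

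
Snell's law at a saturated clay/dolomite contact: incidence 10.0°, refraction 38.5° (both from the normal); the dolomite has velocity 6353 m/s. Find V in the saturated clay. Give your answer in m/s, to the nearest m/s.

1772 m/s

Snell's law: sin 10.0°/V₁ = sin 38.5°/V₂.
V₁ = V₂·sin 10.0°/sin 38.5° = 6353 × 0.2789 = 1772.15 m/s.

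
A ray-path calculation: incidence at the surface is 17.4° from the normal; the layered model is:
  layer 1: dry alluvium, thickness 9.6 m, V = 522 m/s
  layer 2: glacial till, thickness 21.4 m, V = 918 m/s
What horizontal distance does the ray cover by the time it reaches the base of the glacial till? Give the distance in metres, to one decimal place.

16.2 m

p = sin θ₁/V₁ = sin 17.4°/522 = 5.7288e-04 s/m is conserved through the stack.
Layer 1: θ = 17.40°; offset = 9.6·tan 17.40° = 3.008 m.
Layer 2: sin θ = p·918 = 0.5259 → θ = 31.73°; offset = 21.4·tan 31.73° = 13.232 m.
Total horizontal offset = 16.240 m.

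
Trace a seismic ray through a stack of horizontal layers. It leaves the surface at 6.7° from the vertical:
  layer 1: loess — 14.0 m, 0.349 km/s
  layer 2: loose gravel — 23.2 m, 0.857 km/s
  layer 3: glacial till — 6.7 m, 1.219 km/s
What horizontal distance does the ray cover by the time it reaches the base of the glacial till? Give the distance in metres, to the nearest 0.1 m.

p = sin θ₁/V₁ = sin 6.7°/0.349 = 3.3430e-01 s/km is conserved through the stack.
Layer 1: θ = 6.70°; offset = 14.0·tan 6.70° = 1.645 m.
Layer 2: sin θ = p·0.857 = 0.2865 → θ = 16.65°; offset = 23.2·tan 16.65° = 6.937 m.
Layer 3: sin θ = p·1.219 = 0.4075 → θ = 24.05°; offset = 6.7·tan 24.05° = 2.990 m.
Total horizontal offset = 11.572 m.

11.6 m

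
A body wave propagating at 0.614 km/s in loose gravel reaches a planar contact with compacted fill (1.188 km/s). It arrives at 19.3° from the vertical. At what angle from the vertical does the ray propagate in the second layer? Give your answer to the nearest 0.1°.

Snell's law: sin θ₂ = (V₂/V₁)·sin θ₁ = (1.188/0.614)·sin 19.3° = 0.6395.
θ₂ = sin⁻¹(0.6395) = 39.75° (from vertical).

39.8°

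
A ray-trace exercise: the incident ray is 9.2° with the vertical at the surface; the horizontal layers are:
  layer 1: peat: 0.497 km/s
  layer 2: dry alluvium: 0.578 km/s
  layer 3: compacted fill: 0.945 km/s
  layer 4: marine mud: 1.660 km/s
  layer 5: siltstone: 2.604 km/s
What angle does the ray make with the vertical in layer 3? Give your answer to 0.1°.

Ray parameter p = sin 9.2° / 0.497 = 3.2169e-01 s/km.
sin θ_3 = p·V_3 = 3.2169e-01 × 0.945 = 0.3040.
θ_3 = arcsin 0.3040 = 17.70°.

17.7°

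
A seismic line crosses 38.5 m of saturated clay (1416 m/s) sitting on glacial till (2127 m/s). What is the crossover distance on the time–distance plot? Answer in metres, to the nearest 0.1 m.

171.9 m

θ_c = arcsin(1416/2127) = 41.74°, so cos θ_c = 0.7462 and tᵢ = 2h cos θ_c/V₁ = 0.0406 s.
At crossover x/V₁ = x/V₂ + tᵢ ⇒ x = tᵢ/(1/V₁ − 1/V₂) = 0.04058/(7.0621e-04 − 4.7015e-04) = 171.89 m.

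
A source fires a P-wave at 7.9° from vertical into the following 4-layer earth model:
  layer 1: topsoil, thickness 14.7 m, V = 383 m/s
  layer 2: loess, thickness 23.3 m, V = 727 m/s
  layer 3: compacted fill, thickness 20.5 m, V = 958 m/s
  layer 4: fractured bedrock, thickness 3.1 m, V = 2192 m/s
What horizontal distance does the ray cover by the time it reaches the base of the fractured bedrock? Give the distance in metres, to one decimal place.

19.8 m

Apply Snell's law at each interface; in layer i the horizontal offset is hᵢ·tan θᵢ.
Layer 1: θ = 7.90°; offset = 14.7·tan 7.90° = 2.040 m.
Layer 2: sin θ = 727·sin 7.9°/383 = 0.2609, θ = 15.12°; offset = 23.3·tan 15.12° = 6.297 m.
Layer 3: sin θ = 958·sin 7.9°/383 = 0.3438, θ = 20.11°; offset = 20.5·tan 20.11° = 7.505 m.
Layer 4: sin θ = 2192·sin 7.9°/383 = 0.7866, θ = 51.87°; offset = 3.1·tan 51.87° = 3.950 m.
Σ offsets = 19.791 m.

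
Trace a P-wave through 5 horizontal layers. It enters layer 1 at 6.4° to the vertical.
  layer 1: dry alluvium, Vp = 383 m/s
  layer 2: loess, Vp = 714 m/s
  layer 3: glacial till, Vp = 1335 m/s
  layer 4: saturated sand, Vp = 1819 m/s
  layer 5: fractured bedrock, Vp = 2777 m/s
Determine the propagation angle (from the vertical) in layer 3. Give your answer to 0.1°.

22.9°

Ray parameter p = sin 6.4° / 383 = 2.9104e-04 s/m.
sin θ_3 = p·V_3 = 2.9104e-04 × 1335 = 0.3885.
θ_3 = arcsin 0.3885 = 22.86°.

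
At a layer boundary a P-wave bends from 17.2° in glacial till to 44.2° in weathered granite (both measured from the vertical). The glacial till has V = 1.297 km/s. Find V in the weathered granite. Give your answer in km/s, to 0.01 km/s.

sin 17.2° = 0.2957; sin 44.2° = 0.6972.
V₂ = V₁·(sin θ₂/sin θ₁) = 1.297·(0.6972/0.2957) = 3.06 km/s.

3.06 km/s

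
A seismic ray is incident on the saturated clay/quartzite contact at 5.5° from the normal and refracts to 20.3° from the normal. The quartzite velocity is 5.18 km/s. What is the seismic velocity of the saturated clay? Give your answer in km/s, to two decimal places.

1.43 km/s

sin 5.5° = 0.0958; sin 20.3° = 0.3469.
V₁ = V₂·(sin θ₁/sin θ₂) = 5.18·(0.0958/0.3469) = 1.43 km/s.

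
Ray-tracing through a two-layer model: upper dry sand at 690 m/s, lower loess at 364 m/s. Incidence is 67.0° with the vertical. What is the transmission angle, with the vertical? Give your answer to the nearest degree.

29°

Snell's law: sin θ₂ = (V₂/V₁)·sin θ₁ = (364/690)·sin 67.0° = 0.4856.
θ₂ = sin⁻¹(0.4856) = 29.05° (from vertical).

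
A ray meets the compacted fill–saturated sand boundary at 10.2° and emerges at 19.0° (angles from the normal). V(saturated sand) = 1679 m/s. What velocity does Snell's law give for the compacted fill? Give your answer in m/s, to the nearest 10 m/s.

Snell's law: sin 10.2°/V₁ = sin 19.0°/V₂.
V₁ = V₂·sin 10.2°/sin 19.0° = 1679 × 0.5439 = 913.25 m/s.

910 m/s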